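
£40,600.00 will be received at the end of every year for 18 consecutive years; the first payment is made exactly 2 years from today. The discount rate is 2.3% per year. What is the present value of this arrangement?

£579,592.10

Ordinary annuity of 18 payments, first payment at period 2.
Periodic rate r = 0.023 per year.
The ordinary-annuity PV formula values the stream one period before the first payment (period 1); discount that back 1 periods:
PV₀ = 40,600 × [1 − (1+r)^−18] / r × (1+r)^−1 = £579,592.10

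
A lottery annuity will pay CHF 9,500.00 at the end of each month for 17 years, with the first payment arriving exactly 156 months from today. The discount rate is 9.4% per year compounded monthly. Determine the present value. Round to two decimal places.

Ordinary annuity of 204 payments, first payment at period 156.
Periodic rate r = 0.094/12 per month; n is counted in months.
The ordinary-annuity PV formula values the stream one period before the first payment (period 155); discount that back 155 periods:
PV₀ = 9,500 × [1 − (1+r)^−204] / r × (1+r)^−155 = CHF 288,188.35

CHF 288,188.35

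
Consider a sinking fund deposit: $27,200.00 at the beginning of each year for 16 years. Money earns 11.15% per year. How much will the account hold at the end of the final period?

This is an annuity due: 16 deposits of $27,200.00 at the beginning of each year.
Periodic rate r = 0.1115 per year.
FV = PMT × [((1+r)^n − 1)/r] × (1+r) = 27,200 × [(1+r)^16 − 1] / r × (1+r) = $1,200,335.89

$1,200,335.89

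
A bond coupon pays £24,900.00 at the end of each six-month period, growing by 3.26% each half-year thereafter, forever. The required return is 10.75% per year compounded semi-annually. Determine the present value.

£1,177,304.96

Periodic rate r = 0.1075/2 per half-year.
Growing perpetuity (Gordon): PV = PMT₁ / (r − g) = 24,900 / (r − 0.0326) = £1,177,304.96.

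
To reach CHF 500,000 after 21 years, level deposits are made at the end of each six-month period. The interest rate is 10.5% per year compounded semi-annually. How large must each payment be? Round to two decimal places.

Level ordinary annuity; solve FV = PMT × [((1+r)^n − 1)/r] for PMT.
Periodic rate r = 0.105/2 per half-year; n is counted in half-years.
With n = 42: PMT = 500,000 / ([((1+r)^n − 1)/r]) = CHF 3,464.50

CHF 3,464.50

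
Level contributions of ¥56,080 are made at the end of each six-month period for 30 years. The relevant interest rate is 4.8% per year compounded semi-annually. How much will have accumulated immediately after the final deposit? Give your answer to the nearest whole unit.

¥7,359,368

This is an ordinary annuity: 60 deposits of ¥56,080 at the end of each six-month period.
Periodic rate r = 0.048/2 per half-year; n is counted in half-years.
FV = PMT × [((1+r)^n − 1)/r] = 56,080 × [(1+r)^60 − 1] / r = ¥7,359,368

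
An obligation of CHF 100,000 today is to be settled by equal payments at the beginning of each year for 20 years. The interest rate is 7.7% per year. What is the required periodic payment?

Level annuity due; solve PV = PMT × [(1 − (1+r)^−n)/r] × (1+r) for PMT.
Periodic rate r = 0.077 per year.
With n = 20: PMT = 100,000 / ([(1 − (1+r)^−n)/r] × (1+r)) = CHF 9,246.89

CHF 9,246.89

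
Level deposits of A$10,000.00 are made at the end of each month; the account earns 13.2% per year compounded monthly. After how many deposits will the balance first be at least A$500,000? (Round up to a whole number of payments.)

41 payments

Periodic rate r = 0.132/12 per month; n is counted in months.
Ordinary annuity FV: 500,000 = 10,000 × [((1+r)^n − 1)/r].
(1+r)^n = 1 + 500,000 × r / 10,000, so n = ln(1 + 500,000·r/10,000) / ln(1+r) = 40.06.
Round up to a whole number of payments: n = 41.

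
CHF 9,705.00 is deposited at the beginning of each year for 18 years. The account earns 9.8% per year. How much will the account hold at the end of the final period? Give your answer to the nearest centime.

CHF 476,342.60

This is an annuity due: 18 deposits of CHF 9,705.00 at the beginning of each year.
Periodic rate r = 0.098 per year.
FV = PMT × [((1+r)^n − 1)/r] × (1+r) = 9,705 × [(1+r)^18 − 1] / r × (1+r) = CHF 476,342.60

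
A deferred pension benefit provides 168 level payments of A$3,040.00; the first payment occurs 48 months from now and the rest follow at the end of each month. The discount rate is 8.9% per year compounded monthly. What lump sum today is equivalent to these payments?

A$205,929.34

Ordinary annuity of 168 payments, first payment at period 48.
Periodic rate r = 0.089/12 per month; n is counted in months.
The ordinary-annuity PV formula values the stream one period before the first payment (period 47); discount that back 47 periods:
PV₀ = 3,040 × [1 − (1+r)^−168] / r × (1+r)^−47 = A$205,929.34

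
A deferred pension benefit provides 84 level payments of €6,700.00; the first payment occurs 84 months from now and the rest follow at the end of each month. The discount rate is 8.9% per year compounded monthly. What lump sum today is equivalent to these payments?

Ordinary annuity of 84 payments, first payment at period 84.
Periodic rate r = 0.089/12 per month; n is counted in months.
The ordinary-annuity PV formula values the stream one period before the first payment (period 83); discount that back 83 periods:
PV₀ = 6,700 × [1 − (1+r)^−84] / r × (1+r)^−83 = €226,233.30

€226,233.30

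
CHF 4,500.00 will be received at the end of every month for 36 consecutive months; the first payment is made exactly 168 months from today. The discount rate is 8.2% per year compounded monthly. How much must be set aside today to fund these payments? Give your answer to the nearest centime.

Ordinary annuity of 36 payments, first payment at period 168.
Periodic rate r = 0.082/12 per month; n is counted in months.
The ordinary-annuity PV formula values the stream one period before the first payment (period 167); discount that back 167 periods:
PV₀ = 4,500 × [1 − (1+r)^−36] / r × (1+r)^−167 = CHF 45,916.54

CHF 45,916.54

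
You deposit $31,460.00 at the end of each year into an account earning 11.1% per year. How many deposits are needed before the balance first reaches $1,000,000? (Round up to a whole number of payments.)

15 payments

Periodic rate r = 0.111 per year.
Ordinary annuity FV: 1,000,000 = 31,460 × [((1+r)^n − 1)/r].
(1+r)^n = 1 + 1,000,000 × r / 31,460, so n = ln(1 + 1,000,000·r/31,460) / ln(1+r) = 14.35.
Round up to a whole number of payments: n = 15.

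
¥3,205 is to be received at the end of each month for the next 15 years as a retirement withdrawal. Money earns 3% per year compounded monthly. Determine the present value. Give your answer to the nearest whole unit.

This is an ordinary annuity: 180 payments of ¥3,205 at the end of each month.
Periodic rate r = 0.03/12 per month; n is counted in months.
PV = PMT × [(1 − (1+r)^−n)/r] = 3,205 × [1 − (1+r)^−180] / r = ¥464,102

¥464,102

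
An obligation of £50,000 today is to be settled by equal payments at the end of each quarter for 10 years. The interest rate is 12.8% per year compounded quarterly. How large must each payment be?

£2,233.60

Level ordinary annuity; solve PV = PMT × [(1 − (1+r)^−n)/r] for PMT.
Periodic rate r = 0.128/4 per quarter; n is counted in quarters.
With n = 40: PMT = 50,000 / ([(1 − (1+r)^−n)/r]) = £2,233.60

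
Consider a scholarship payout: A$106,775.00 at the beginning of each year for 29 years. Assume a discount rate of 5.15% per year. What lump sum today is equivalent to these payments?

This is an annuity due: 29 payments of A$106,775.00 at the beginning of each year.
Periodic rate r = 0.0515 per year.
PV = PMT × [(1 − (1+r)^−n)/r] × (1+r) = 106,775 × [1 − (1+r)^−29] / r × (1+r) = A$1,671,913.49

A$1,671,913.49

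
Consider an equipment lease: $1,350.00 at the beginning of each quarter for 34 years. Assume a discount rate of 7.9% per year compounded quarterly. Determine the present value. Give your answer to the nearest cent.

This is an annuity due: 136 payments of $1,350.00 at the beginning of each quarter.
Periodic rate r = 0.079/4 per quarter; n is counted in quarters.
PV = PMT × [(1 − (1+r)^−n)/r] × (1+r) = 1,350 × [1 − (1+r)^−136] / r × (1+r) = $64,827.85

$64,827.85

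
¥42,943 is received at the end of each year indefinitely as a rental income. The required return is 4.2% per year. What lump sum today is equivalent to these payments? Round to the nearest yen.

Periodic rate r = 0.042 per year.
Level perpetuity: PV = PMT / r = 42,943 / (0.042) = ¥1,022,452.

¥1,022,452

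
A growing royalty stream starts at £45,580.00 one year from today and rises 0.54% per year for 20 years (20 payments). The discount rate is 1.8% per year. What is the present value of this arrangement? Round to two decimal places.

£797,611.44

Periodic rate r = 0.018 per year.
Growing ordinary annuity: PV = PMT₁ × [1 − ((1+g)/(1+r))^n] / (r − g) = 45,580 × [1 − ((1+0.0054)/(1+r))^20] / (r − 0.0054) = £797,611.44.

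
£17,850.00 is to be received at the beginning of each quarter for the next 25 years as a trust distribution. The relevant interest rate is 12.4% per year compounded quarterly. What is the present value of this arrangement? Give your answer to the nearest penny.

£565,623.51

This is an annuity due: 100 payments of £17,850.00 at the beginning of each quarter.
Periodic rate r = 0.124/4 per quarter; n is counted in quarters.
PV = PMT × [(1 − (1+r)^−n)/r] × (1+r) = 17,850 × [1 − (1+r)^−100] / r × (1+r) = £565,623.51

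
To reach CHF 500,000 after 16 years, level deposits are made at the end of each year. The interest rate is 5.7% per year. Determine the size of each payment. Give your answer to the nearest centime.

Level ordinary annuity; solve FV = PMT × [((1+r)^n − 1)/r] for PMT.
Periodic rate r = 0.057 per year.
With n = 16: PMT = 500,000 / ([((1+r)^n − 1)/r]) = CHF 19,961.80

CHF 19,961.80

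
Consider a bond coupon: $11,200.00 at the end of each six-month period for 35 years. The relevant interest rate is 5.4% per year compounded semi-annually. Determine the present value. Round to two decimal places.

This is an ordinary annuity: 70 payments of $11,200.00 at the end of each six-month period.
Periodic rate r = 0.054/2 per half-year; n is counted in half-years.
PV = PMT × [(1 − (1+r)^−n)/r] = 11,200 × [1 − (1+r)^−70] / r = $350,557.41

$350,557.41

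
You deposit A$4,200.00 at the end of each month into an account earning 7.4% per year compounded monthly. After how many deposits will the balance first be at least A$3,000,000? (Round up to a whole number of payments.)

Periodic rate r = 0.074/12 per month; n is counted in months.
Ordinary annuity FV: 3,000,000 = 4,200 × [((1+r)^n − 1)/r].
(1+r)^n = 1 + 3,000,000 × r / 4,200, so n = ln(1 + 3,000,000·r/4,200) / ln(1+r) = 274.46.
Round up to a whole number of payments: n = 275.

275 payments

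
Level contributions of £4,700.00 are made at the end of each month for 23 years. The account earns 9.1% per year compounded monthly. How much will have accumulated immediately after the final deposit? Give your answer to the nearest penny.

This is an ordinary annuity: 276 deposits of £4,700.00 at the end of each month.
Periodic rate r = 0.091/12 per month; n is counted in months.
FV = PMT × [((1+r)^n − 1)/r] = 4,700 × [(1+r)^276 − 1] / r = £4,366,616.69

£4,366,616.69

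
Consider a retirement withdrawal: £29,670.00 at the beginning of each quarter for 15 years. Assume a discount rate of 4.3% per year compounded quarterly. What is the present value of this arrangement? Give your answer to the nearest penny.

£1,320,987.80

This is an annuity due: 60 payments of £29,670.00 at the beginning of each quarter.
Periodic rate r = 0.043/4 per quarter; n is counted in quarters.
PV = PMT × [(1 − (1+r)^−n)/r] × (1+r) = 29,670 × [1 − (1+r)^−60] / r × (1+r) = £1,320,987.80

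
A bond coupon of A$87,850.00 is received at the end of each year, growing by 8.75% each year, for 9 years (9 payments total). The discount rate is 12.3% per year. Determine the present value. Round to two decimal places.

Periodic rate r = 0.123 per year.
Growing ordinary annuity: PV = PMT₁ × [1 − ((1+g)/(1+r))^n] / (r − g) = 87,850 × [1 − ((1+0.0875)/(1+r))^9] / (r − 0.0875) = A$621,291.25.

A$621,291.25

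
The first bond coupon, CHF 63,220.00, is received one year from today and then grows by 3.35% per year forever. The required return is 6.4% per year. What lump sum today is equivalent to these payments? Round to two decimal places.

Periodic rate r = 0.064 per year.
Growing perpetuity (Gordon): PV = PMT₁ / (r − g) = 63,220 / (r − 0.0335) = CHF 2,072,786.89.

CHF 2,072,786.89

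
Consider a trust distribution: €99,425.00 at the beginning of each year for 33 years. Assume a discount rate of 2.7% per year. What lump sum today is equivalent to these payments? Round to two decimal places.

This is an annuity due: 33 payments of €99,425.00 at the beginning of each year.
Periodic rate r = 0.027 per year.
PV = PMT × [(1 − (1+r)^−n)/r] × (1+r) = 99,425 × [1 − (1+r)^−33] / r × (1+r) = €2,211,911.98

€2,211,911.98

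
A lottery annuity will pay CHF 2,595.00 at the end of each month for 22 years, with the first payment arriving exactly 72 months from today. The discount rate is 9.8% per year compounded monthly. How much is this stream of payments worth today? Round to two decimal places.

Ordinary annuity of 264 payments, first payment at period 72.
Periodic rate r = 0.098/12 per month; n is counted in months.
The ordinary-annuity PV formula values the stream one period before the first payment (period 71); discount that back 71 periods:
PV₀ = 2,595 × [1 − (1+r)^−264] / r × (1+r)^−71 = CHF 157,526.31

CHF 157,526.31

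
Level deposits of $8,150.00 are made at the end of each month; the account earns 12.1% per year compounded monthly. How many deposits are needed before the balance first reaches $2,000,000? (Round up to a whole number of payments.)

Periodic rate r = 0.121/12 per month; n is counted in months.
Ordinary annuity FV: 2,000,000 = 8,150 × [((1+r)^n − 1)/r].
(1+r)^n = 1 + 2,000,000 × r / 8,150, so n = ln(1 + 2,000,000·r/8,150) / ln(1+r) = 124.14.
Round up to a whole number of payments: n = 125.

125 payments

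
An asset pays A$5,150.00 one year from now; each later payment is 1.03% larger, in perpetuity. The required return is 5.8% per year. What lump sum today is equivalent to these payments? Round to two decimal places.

Periodic rate r = 0.058 per year.
Growing perpetuity (Gordon): PV = PMT₁ / (r − g) = 5,150 / (r − 0.0103) = A$107,966.46.

A$107,966.46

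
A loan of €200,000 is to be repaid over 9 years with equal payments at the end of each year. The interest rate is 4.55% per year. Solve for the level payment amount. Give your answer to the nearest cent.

€27,576.90

Level ordinary annuity; solve PV = PMT × [(1 − (1+r)^−n)/r] for PMT.
Periodic rate r = 0.0455 per year.
With n = 9: PMT = 200,000 / ([(1 − (1+r)^−n)/r]) = €27,576.90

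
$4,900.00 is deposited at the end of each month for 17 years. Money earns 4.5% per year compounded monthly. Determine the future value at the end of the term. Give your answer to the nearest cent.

$1,497,337.81

This is an ordinary annuity: 204 deposits of $4,900.00 at the end of each month.
Periodic rate r = 0.045/12 per month; n is counted in months.
FV = PMT × [((1+r)^n − 1)/r] = 4,900 × [(1+r)^204 − 1] / r = $1,497,337.81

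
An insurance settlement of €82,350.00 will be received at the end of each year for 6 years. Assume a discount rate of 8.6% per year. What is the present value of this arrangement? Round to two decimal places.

€373,862.83

This is an ordinary annuity: 6 payments of €82,350.00 at the end of each year.
Periodic rate r = 0.086 per year.
PV = PMT × [(1 − (1+r)^−n)/r] = 82,350 × [1 − (1+r)^−6] / r = €373,862.83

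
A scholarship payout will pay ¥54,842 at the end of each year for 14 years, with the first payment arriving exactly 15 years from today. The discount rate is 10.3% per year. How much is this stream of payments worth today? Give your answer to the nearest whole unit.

Ordinary annuity of 14 payments, first payment at period 15.
Periodic rate r = 0.103 per year.
The ordinary-annuity PV formula values the stream one period before the first payment (period 14); discount that back 14 periods:
PV₀ = 54,842 × [1 − (1+r)^−14] / r × (1+r)^−14 = ¥100,754

¥100,754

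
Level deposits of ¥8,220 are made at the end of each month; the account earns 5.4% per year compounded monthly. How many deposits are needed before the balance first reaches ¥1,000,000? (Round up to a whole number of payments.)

Periodic rate r = 0.054/12 per month; n is counted in months.
Ordinary annuity FV: 1,000,000 = 8,220 × [((1+r)^n − 1)/r].
(1+r)^n = 1 + 1,000,000 × r / 8,220, so n = ln(1 + 1,000,000·r/8,220) / ln(1+r) = 97.24.
Round up to a whole number of payments: n = 98.

98 payments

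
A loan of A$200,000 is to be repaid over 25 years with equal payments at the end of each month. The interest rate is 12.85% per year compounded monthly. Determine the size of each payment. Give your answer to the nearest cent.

Level ordinary annuity; solve PV = PMT × [(1 − (1+r)^−n)/r] for PMT.
Periodic rate r = 0.1285/12 per month; n is counted in months.
With n = 300: PMT = 200,000 / ([(1 − (1+r)^−n)/r]) = A$2,233.11

A$2,233.11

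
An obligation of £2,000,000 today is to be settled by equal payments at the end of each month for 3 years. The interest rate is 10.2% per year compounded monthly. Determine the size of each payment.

Level ordinary annuity; solve PV = PMT × [(1 − (1+r)^−n)/r] for PMT.
Periodic rate r = 0.102/12 per month; n is counted in months.
With n = 36: PMT = 2,000,000 / ([(1 − (1+r)^−n)/r]) = £64,722.34

£64,722.34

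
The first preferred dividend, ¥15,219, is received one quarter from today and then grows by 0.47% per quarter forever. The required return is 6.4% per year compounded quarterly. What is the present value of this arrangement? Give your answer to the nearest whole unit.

Periodic rate r = 0.064/4 per quarter.
Growing perpetuity (Gordon): PV = PMT₁ / (r − g) = 15,219 / (r − 0.0047) = ¥1,346,814.

¥1,346,814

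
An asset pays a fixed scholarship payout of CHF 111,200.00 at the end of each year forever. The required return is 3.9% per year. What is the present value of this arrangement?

Periodic rate r = 0.039 per year.
Level perpetuity: PV = PMT / r = 111,200 / (0.039) = CHF 2,851,282.05.

CHF 2,851,282.05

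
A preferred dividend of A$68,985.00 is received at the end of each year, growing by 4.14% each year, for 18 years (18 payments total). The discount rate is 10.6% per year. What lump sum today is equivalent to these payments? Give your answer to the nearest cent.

Periodic rate r = 0.106 per year.
Growing ordinary annuity: PV = PMT₁ × [1 − ((1+g)/(1+r))^n] / (r − g) = 68,985 × [1 − ((1+0.0414)/(1+r))^18] / (r − 0.0414) = A$706,430.96.

A$706,430.96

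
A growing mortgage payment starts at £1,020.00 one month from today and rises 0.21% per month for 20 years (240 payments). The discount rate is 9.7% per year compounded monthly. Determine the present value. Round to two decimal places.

£129,625.84

Periodic rate r = 0.097/12 per month; n is counted in months.
Growing ordinary annuity: PV = PMT₁ × [1 − ((1+g)/(1+r))^n] / (r − g) = 1,020 × [1 − ((1+0.0021)/(1+r))^240] / (r − 0.0021) = £129,625.84.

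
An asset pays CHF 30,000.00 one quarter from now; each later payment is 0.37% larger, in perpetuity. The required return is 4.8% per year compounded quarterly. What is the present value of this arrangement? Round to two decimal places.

Periodic rate r = 0.048/4 per quarter.
Growing perpetuity (Gordon): PV = PMT₁ / (r − g) = 30,000 / (r − 0.0037) = CHF 3,614,457.83.

CHF 3,614,457.83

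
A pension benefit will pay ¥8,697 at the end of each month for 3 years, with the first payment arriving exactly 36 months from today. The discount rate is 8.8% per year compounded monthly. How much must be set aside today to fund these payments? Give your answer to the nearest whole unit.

Ordinary annuity of 36 payments, first payment at period 36.
Periodic rate r = 0.088/12 per month; n is counted in months.
The ordinary-annuity PV formula values the stream one period before the first payment (period 35); discount that back 35 periods:
PV₀ = 8,697 × [1 − (1+r)^−36] / r × (1+r)^−35 = ¥212,401

¥212,401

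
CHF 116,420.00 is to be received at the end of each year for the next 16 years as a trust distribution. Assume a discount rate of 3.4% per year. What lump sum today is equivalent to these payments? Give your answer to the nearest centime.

CHF 1,418,629.69

This is an ordinary annuity: 16 payments of CHF 116,420.00 at the end of each year.
Periodic rate r = 0.034 per year.
PV = PMT × [(1 − (1+r)^−n)/r] = 116,420 × [1 − (1+r)^−16] / r = CHF 1,418,629.69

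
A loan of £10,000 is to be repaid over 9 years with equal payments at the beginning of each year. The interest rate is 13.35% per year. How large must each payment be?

Level annuity due; solve PV = PMT × [(1 − (1+r)^−n)/r] × (1+r) for PMT.
Periodic rate r = 0.1335 per year.
With n = 9: PMT = 10,000 / ([(1 − (1+r)^−n)/r] × (1+r)) = £1,741.61

£1,741.61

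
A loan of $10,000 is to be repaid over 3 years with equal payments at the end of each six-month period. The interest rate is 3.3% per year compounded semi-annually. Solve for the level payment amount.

Level ordinary annuity; solve PV = PMT × [(1 − (1+r)^−n)/r] for PMT.
Periodic rate r = 0.033/2 per half-year; n is counted in half-years.
With n = 6: PMT = 10,000 / ([(1 − (1+r)^−n)/r]) = $1,764.23

$1,764.23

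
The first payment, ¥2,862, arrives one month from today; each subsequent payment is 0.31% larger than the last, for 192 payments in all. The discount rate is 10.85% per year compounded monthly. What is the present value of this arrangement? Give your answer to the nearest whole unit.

Periodic rate r = 0.1085/12 per month; n is counted in months.
Growing ordinary annuity: PV = PMT₁ × [1 − ((1+g)/(1+r))^n] / (r − g) = 2,862 × [1 − ((1+0.0031)/(1+r))^192] / (r − 0.0031) = ¥326,692.

¥326,692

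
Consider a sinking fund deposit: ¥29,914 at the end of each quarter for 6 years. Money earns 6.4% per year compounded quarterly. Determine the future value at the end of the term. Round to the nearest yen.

This is an ordinary annuity: 24 deposits of ¥29,914 at the end of each quarter.
Periodic rate r = 0.064/4 per quarter; n is counted in quarters.
FV = PMT × [((1+r)^n − 1)/r] = 29,914 × [(1+r)^24 − 1] / r = ¥866,926

¥866,926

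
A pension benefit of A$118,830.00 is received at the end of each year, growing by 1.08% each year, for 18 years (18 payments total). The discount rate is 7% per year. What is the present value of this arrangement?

Periodic rate r = 0.07 per year.
Growing ordinary annuity: PV = PMT₁ × [1 − ((1+g)/(1+r))^n] / (r − g) = 118,830 × [1 − ((1+0.0108)/(1+r))^18] / (r − 0.0108) = A$1,286,702.78.

A$1,286,702.78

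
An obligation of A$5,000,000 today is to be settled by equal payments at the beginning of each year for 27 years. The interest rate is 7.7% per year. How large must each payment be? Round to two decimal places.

A$413,241.86

Level annuity due; solve PV = PMT × [(1 − (1+r)^−n)/r] × (1+r) for PMT.
Periodic rate r = 0.077 per year.
With n = 27: PMT = 5,000,000 / ([(1 − (1+r)^−n)/r] × (1+r)) = A$413,241.86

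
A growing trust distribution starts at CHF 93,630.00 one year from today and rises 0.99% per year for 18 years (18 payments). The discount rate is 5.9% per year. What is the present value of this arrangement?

Periodic rate r = 0.059 per year.
Growing ordinary annuity: PV = PMT₁ × [1 − ((1+g)/(1+r))^n] / (r − g) = 93,630 × [1 − ((1+0.0099)/(1+r))^18] / (r − 0.0099) = CHF 1,095,558.37.

CHF 1,095,558.37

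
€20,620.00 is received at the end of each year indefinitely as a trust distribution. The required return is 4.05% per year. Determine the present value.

Periodic rate r = 0.0405 per year.
Level perpetuity: PV = PMT / r = 20,620 / (0.0405) = €509,135.80.

€509,135.80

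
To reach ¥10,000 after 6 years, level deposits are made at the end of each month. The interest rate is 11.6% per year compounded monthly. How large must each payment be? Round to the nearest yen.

¥97

Level ordinary annuity; solve FV = PMT × [((1+r)^n − 1)/r] for PMT.
Periodic rate r = 0.116/12 per month; n is counted in months.
With n = 72: PMT = 10,000 / ([((1+r)^n − 1)/r]) = ¥97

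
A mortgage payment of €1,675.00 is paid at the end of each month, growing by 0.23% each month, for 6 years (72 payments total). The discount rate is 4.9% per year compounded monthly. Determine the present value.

Periodic rate r = 0.049/12 per month; n is counted in months.
Growing ordinary annuity: PV = PMT₁ × [1 − ((1+g)/(1+r))^n] / (r − g) = 1,675 × [1 − ((1+0.0023)/(1+r))^72] / (r − 0.0023) = €112,840.99.

€112,840.99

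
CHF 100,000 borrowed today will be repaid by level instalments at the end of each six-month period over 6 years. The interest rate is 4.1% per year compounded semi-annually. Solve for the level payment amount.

CHF 9,485.02

Level ordinary annuity; solve PV = PMT × [(1 − (1+r)^−n)/r] for PMT.
Periodic rate r = 0.041/2 per half-year; n is counted in half-years.
With n = 12: PMT = 100,000 / ([(1 − (1+r)^−n)/r]) = CHF 9,485.02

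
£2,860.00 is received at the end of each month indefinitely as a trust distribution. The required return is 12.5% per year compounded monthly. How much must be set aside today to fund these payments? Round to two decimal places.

Periodic rate r = 0.125/12 per month.
Level perpetuity: PV = PMT / r = 2,860 / (0.125/12) = £274,560.00.

£274,560.00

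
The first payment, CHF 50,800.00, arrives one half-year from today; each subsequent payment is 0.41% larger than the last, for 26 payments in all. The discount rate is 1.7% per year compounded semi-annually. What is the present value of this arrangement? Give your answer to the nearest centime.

CHF 1,240,674.80

Periodic rate r = 0.017/2 per half-year; n is counted in half-years.
Growing ordinary annuity: PV = PMT₁ × [1 − ((1+g)/(1+r))^n] / (r − g) = 50,800 × [1 − ((1+0.0041)/(1+r))^26] / (r − 0.0041) = CHF 1,240,674.80.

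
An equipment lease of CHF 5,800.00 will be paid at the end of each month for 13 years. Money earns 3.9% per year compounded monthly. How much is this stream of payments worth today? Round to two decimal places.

This is an ordinary annuity: 156 payments of CHF 5,800.00 at the end of each month.
Periodic rate r = 0.039/12 per month; n is counted in months.
PV = PMT × [(1 − (1+r)^−n)/r] = 5,800 × [1 − (1+r)^−156] / r = CHF 708,857.94

CHF 708,857.94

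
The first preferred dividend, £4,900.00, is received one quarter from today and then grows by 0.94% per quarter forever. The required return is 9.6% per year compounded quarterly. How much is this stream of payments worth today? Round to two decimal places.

Periodic rate r = 0.096/4 per quarter.
Growing perpetuity (Gordon): PV = PMT₁ / (r − g) = 4,900 / (r − 0.0094) = £335,616.44.

£335,616.44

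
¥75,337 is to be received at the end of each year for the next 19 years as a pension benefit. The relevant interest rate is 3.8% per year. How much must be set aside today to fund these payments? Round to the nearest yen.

This is an ordinary annuity: 19 payments of ¥75,337 at the end of each year.
Periodic rate r = 0.038 per year.
PV = PMT × [(1 − (1+r)^−n)/r] = 75,337 × [1 − (1+r)^−19] / r = ¥1,006,496

¥1,006,496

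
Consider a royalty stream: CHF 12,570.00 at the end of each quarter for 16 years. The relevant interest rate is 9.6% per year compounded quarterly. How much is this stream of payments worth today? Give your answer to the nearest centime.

This is an ordinary annuity: 64 payments of CHF 12,570.00 at the end of each quarter.
Periodic rate r = 0.096/4 per quarter; n is counted in quarters.
PV = PMT × [(1 − (1+r)^−n)/r] = 12,570 × [1 − (1+r)^−64] / r = CHF 408,953.99

CHF 408,953.99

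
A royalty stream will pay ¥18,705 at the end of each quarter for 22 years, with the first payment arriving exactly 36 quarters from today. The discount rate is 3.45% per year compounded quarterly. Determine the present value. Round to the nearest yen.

Ordinary annuity of 88 payments, first payment at period 36.
Periodic rate r = 0.0345/4 per quarter; n is counted in quarters.
The ordinary-annuity PV formula values the stream one period before the first payment (period 35); discount that back 35 periods:
PV₀ = 18,705 × [1 − (1+r)^−88] / r × (1+r)^−35 = ¥851,554

¥851,554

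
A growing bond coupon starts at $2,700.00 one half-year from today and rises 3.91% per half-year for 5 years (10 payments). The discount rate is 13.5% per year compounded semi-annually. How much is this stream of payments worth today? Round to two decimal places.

Periodic rate r = 0.135/2 per half-year; n is counted in half-years.
Growing ordinary annuity: PV = PMT₁ × [1 − ((1+g)/(1+r))^n] / (r − g) = 2,700 × [1 − ((1+0.0391)/(1+r))^10] / (r − 0.0391) = $22,469.85.

$22,469.85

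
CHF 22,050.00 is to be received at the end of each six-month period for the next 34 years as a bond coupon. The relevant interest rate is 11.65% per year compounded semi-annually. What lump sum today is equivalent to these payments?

CHF 370,484.95

This is an ordinary annuity: 68 payments of CHF 22,050.00 at the end of each six-month period.
Periodic rate r = 0.1165/2 per half-year; n is counted in half-years.
PV = PMT × [(1 − (1+r)^−n)/r] = 22,050 × [1 − (1+r)^−68] / r = CHF 370,484.95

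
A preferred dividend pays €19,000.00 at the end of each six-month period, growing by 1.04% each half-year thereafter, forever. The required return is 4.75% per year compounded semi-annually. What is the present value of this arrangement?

€1,423,220.97

Periodic rate r = 0.0475/2 per half-year.
Growing perpetuity (Gordon): PV = PMT₁ / (r − g) = 19,000 / (r − 0.0104) = €1,423,220.97.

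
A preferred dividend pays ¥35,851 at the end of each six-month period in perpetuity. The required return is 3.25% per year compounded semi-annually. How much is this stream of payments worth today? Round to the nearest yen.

¥2,206,215

Periodic rate r = 0.0325/2 per half-year.
Level perpetuity: PV = PMT / r = 35,851 / (0.0325/2) = ¥2,206,215.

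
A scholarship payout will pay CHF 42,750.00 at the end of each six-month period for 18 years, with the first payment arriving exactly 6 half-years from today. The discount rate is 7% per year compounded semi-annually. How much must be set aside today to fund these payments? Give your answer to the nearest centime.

Ordinary annuity of 36 payments, first payment at period 6.
Periodic rate r = 0.07/2 per half-year; n is counted in half-years.
The ordinary-annuity PV formula values the stream one period before the first payment (period 5); discount that back 5 periods:
PV₀ = 42,750 × [1 − (1+r)^−36] / r × (1+r)^−5 = CHF 730,343.19

CHF 730,343.19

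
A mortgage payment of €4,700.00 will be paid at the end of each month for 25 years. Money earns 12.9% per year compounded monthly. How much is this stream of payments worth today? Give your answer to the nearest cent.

€419,525.96

This is an ordinary annuity: 300 payments of €4,700.00 at the end of each month.
Periodic rate r = 0.129/12 per month; n is counted in months.
PV = PMT × [(1 − (1+r)^−n)/r] = 4,700 × [1 − (1+r)^−300] / r = €419,525.96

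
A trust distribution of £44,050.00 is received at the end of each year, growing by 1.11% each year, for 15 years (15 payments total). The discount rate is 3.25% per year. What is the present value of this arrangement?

£554,947.71

Periodic rate r = 0.0325 per year.
Growing ordinary annuity: PV = PMT₁ × [1 − ((1+g)/(1+r))^n] / (r − g) = 44,050 × [1 − ((1+0.0111)/(1+r))^15] / (r − 0.0111) = £554,947.71.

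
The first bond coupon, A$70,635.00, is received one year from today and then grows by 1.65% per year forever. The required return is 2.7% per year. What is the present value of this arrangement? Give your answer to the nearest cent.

Periodic rate r = 0.027 per year.
Growing perpetuity (Gordon): PV = PMT₁ / (r − g) = 70,635 / (r − 0.0165) = A$6,727,142.86.

A$6,727,142.86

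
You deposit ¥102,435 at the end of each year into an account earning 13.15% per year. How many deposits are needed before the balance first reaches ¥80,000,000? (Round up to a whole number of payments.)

38 payments

Periodic rate r = 0.1315 per year.
Ordinary annuity FV: 80,000,000 = 102,435 × [((1+r)^n − 1)/r].
(1+r)^n = 1 + 80,000,000 × r / 102,435, so n = ln(1 + 80,000,000·r/102,435) / ln(1+r) = 37.57.
Round up to a whole number of payments: n = 38.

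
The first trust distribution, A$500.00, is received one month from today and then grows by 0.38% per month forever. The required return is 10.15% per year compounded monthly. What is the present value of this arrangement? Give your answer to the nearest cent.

Periodic rate r = 0.1015/12 per month.
Growing perpetuity (Gordon): PV = PMT₁ / (r − g) = 500 / (r − 0.0038) = A$107,334.53.

A$107,334.53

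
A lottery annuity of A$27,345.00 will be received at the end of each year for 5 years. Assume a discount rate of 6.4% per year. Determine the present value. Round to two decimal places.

This is an ordinary annuity: 5 payments of A$27,345.00 at the end of each year.
Periodic rate r = 0.064 per year.
PV = PMT × [(1 − (1+r)^−n)/r] = 27,345 × [1 − (1+r)^−5] / r = A$113,944.40

A$113,944.40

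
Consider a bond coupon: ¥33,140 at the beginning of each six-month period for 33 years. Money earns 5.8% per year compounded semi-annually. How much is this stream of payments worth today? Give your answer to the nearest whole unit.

¥997,679

This is an annuity due: 66 payments of ¥33,140 at the beginning of each six-month period.
Periodic rate r = 0.058/2 per half-year; n is counted in half-years.
PV = PMT × [(1 − (1+r)^−n)/r] × (1+r) = 33,140 × [1 − (1+r)^−66] / r × (1+r) = ¥997,679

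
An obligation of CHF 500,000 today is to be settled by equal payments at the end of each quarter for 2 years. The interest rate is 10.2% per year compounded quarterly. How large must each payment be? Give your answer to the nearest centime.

CHF 69,882.42

Level ordinary annuity; solve PV = PMT × [(1 − (1+r)^−n)/r] for PMT.
Periodic rate r = 0.102/4 per quarter; n is counted in quarters.
With n = 8: PMT = 500,000 / ([(1 − (1+r)^−n)/r]) = CHF 69,882.42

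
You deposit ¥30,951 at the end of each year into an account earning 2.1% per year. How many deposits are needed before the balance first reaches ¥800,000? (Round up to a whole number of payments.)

Periodic rate r = 0.021 per year.
Ordinary annuity FV: 800,000 = 30,951 × [((1+r)^n − 1)/r].
(1+r)^n = 1 + 800,000 × r / 30,951, so n = ln(1 + 800,000·r/30,951) / ln(1+r) = 20.86.
Round up to a whole number of payments: n = 21.

21 payments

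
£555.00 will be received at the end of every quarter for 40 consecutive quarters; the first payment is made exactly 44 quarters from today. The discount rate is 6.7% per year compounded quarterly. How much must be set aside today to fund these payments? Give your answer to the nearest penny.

£7,874.22

Ordinary annuity of 40 payments, first payment at period 44.
Periodic rate r = 0.067/4 per quarter; n is counted in quarters.
The ordinary-annuity PV formula values the stream one period before the first payment (period 43); discount that back 43 periods:
PV₀ = 555 × [1 − (1+r)^−40] / r × (1+r)^−43 = £7,874.22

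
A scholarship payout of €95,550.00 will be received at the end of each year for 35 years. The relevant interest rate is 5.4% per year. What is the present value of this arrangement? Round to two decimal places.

€1,488,632.52

This is an ordinary annuity: 35 payments of €95,550.00 at the end of each year.
Periodic rate r = 0.054 per year.
PV = PMT × [(1 − (1+r)^−n)/r] = 95,550 × [1 − (1+r)^−35] / r = €1,488,632.52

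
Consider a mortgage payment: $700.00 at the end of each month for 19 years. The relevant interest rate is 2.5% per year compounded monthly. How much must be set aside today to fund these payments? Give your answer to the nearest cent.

This is an ordinary annuity: 228 payments of $700.00 at the end of each month.
Periodic rate r = 0.025/12 per month; n is counted in months.
PV = PMT × [(1 − (1+r)^−n)/r] = 700 × [1 − (1+r)^−228] / r = $126,943.35

$126,943.35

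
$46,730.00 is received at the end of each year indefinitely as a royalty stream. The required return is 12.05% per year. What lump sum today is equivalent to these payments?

$387,800.83

Periodic rate r = 0.1205 per year.
Level perpetuity: PV = PMT / r = 46,730 / (0.1205) = $387,800.83.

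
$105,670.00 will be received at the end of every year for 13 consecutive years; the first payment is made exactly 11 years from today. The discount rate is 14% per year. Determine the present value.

$166,529.67

Ordinary annuity of 13 payments, first payment at period 11.
Periodic rate r = 0.14 per year.
The ordinary-annuity PV formula values the stream one period before the first payment (period 10); discount that back 10 periods:
PV₀ = 105,670 × [1 − (1+r)^−13] / r × (1+r)^−10 = $166,529.67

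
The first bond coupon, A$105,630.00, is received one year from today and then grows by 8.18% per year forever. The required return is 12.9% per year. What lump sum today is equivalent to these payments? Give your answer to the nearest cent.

A$2,237,923.73

Periodic rate r = 0.129 per year.
Growing perpetuity (Gordon): PV = PMT₁ / (r − g) = 105,630 / (r − 0.0818) = A$2,237,923.73.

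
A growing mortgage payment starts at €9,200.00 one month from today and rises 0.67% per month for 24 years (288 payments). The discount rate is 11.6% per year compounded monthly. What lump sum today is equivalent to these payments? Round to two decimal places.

Periodic rate r = 0.116/12 per month; n is counted in months.
Growing ordinary annuity: PV = PMT₁ × [1 − ((1+g)/(1+r))^n] / (r − g) = 9,200 × [1 − ((1+0.0067)/(1+r))^288] / (r − 0.0067) = €1,772,293.44.

€1,772,293.44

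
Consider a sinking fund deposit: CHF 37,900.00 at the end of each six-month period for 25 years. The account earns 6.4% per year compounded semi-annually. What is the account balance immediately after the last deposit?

CHF 4,536,653.30

This is an ordinary annuity: 50 deposits of CHF 37,900.00 at the end of each six-month period.
Periodic rate r = 0.064/2 per half-year; n is counted in half-years.
FV = PMT × [((1+r)^n − 1)/r] = 37,900 × [(1+r)^50 − 1] / r = CHF 4,536,653.30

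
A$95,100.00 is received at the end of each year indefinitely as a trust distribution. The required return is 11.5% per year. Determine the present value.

A$826,956.52

Periodic rate r = 0.115 per year.
Level perpetuity: PV = PMT / r = 95,100 / (0.115) = A$826,956.52.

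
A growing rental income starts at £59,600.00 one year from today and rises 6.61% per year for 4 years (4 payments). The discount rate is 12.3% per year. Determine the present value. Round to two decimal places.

Periodic rate r = 0.123 per year.
Growing ordinary annuity: PV = PMT₁ × [1 − ((1+g)/(1+r))^n] / (r − g) = 59,600 × [1 − ((1+0.0661)/(1+r))^4] / (r − 0.0661) = £196,692.30.

£196,692.30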